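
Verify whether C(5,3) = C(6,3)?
False

Reasoning: LHS = C(5,3) = 10; RHS = C(6,3) = 20. 10 ≠ 20, so the statement does not hold.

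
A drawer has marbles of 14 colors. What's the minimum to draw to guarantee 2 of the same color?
15
Worst case: 1 of each = 14. One more: 15.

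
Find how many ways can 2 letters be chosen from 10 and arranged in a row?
90

Working:
P(10,2) = 10!/(10-2)! = 90.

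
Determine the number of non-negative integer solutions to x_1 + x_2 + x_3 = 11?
78
C(11+3-1, 3-1) = 78.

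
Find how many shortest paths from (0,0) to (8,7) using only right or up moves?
6,435

Explanation: Choose 8 rights from 15 moves: C(15,8) = 6,435.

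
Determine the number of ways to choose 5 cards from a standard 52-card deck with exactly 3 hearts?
211,926

Explanation: 13 hearts and 39 non-hearts: C(13,3) × C(39,2) = 286 × 741 = 211,926.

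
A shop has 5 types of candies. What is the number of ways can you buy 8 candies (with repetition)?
495
Stars and bars: C(8+5-1, 8) = C(12, 8) = 495.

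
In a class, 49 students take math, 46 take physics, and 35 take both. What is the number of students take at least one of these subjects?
60

Working:
|A∪B| = |A|+|B|-|A∩B| = 49+46-35 = 60.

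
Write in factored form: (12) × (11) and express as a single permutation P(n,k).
P(12,2) = 12!/(10)!

Explanation: Product of 2 consecutive descending integers starting at 12: P(12,2) = 12!/10! = 132.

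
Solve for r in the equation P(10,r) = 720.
3

Explanation: P(10,r) = 10·9·…·(10−r+1), a product of r factors. Multiplying down from 10: 10 = 10; 10·9 = 90; 10·9·8 = 720 ✓ (3 factors). So r = 3.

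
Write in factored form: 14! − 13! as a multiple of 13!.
13 × 13! = 80,951,270,400
14! − 13! = 14·13! − 13! = (14 − 1)·13! = 13 × 13! = 80,951,270,400.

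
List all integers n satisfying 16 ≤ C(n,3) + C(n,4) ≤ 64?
C(5,3)+C(5,4)=15; C(6,3)+C(6,4)=35; C(7,3)+C(7,4)=70. So valid n = 6.

Answer: 6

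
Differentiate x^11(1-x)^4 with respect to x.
Product rule: 11x^{10}(1-x)^{4} + x^11·(-4)(1-x)^{3}.
Final answer: 11x^10(1-x)^4 - 4x^11(1-x)^3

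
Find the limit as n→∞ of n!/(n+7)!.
0

Working:
n!/(n+7)! = 1/[(n+1)(n+2)···(n+7)] → 0 as n → ∞.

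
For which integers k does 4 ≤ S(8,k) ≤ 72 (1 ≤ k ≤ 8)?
7

Solution: S(8,1)=1; S(8,2)=127; S(8,3)=966; S(8,4)=1,701; S(8,5)=1,050; S(8,6)=266; S(8,7)=28; S(8,8)=1. So valid k = 7.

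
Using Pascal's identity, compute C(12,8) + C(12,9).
C(12,8) + C(12,9) = C(13,9) = 715.
Final answer: 715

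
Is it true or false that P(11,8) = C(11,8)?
False

P(11,8) = 6,652,800 but C(11,8) = 165; they differ by a factor of 8! = 40320, so the statement does not hold.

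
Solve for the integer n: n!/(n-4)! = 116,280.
20

n!/(n-4)! = n×(n-1)×(n-2)×(n-3), a product of 4 consecutive integers ≈ (n−1.5)^4. 116,280^(1/4) + 1.5 ≈ 20.0; check n = 20: 20×19×18×17 = 116,280 ✓. So n = 20.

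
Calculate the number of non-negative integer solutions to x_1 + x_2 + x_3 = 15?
C(15+3-1, 3-1) = 136.
Final answer: 136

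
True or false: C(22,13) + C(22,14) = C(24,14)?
False

Explanation: Pascal's identity gives C(23,14) = 817,190, whereas C(24,14) = 1,961,256.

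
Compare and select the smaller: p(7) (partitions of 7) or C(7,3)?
p(7)

Explanation: Pentagonal recurrence p(n) = p(n−1) + p(n−2) − p(n−5) − p(n−7) + …: p(7) = p(6) + p(5) − p(2) − p(0) = 11 + 7 − 2 − 1 = 15; C(7,3) = 35.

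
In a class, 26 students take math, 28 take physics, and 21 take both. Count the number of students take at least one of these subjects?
33

Solution: |A∪B| = |A|+|B|-|A∩B| = 26+28-21 = 33.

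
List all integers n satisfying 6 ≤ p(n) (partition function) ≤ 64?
5, 6, 7, 8, 9, 10, 11

Solution: Tabulating p(n) via p(n) = p(n−1) + p(n−2) − p(n−5) − p(n−7) + …: p(4)=5; p(5)=7; p(6)=11; p(7)=15; p(8)=22; p(9)=30; p(10)=42; p(11)=56; p(12)=77. So valid n = 5, 6, 7, 8, 9, 10, 11.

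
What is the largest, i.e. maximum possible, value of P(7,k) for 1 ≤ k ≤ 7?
5,040

Solution: P(7,k) increases in k, so maximum at k = 7: 7! = 5,040.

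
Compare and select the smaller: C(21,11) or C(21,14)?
C(21,14)
C(21,11)=352,716, C(21,14)=116,280.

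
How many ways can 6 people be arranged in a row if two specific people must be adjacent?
240

Explanation: Treat pair as unit: (6-1)! arrangements × 2 internal orders = 240.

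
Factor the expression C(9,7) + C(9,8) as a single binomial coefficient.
C(10,8)

Working:
By Pascal's identity: C(9,7) + C(9,8) = C(10,8) = 45.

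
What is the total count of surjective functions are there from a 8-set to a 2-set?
254

Onto functions = 2! × S(8,2)
First compute S(8,2) via recurrence:
Using the Stirling recurrence: S(n,k) = k·S(n-1,k) + S(n-1,k-1)
S(8,2) = 2·S(7,2) + S(7,1)
         = 2·63 + 1
         = 126 + 1
         = 127
Then: 2 × 127 = 254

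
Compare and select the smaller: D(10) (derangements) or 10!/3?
D(10) = (10-1)·[D(9) + D(8)] = 9·[133,496 + 14,833] = 1,334,961; 10!/3 = 3,628,800/3 = 1,209,600.
Final answer: 10!/3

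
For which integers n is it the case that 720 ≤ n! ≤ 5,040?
6, 7

Explanation: n! is strictly increasing; 6! = 720 and 7! = 5,040, so valid n = 6, 7.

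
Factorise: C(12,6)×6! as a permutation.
P(12,6)

C(12,6)×6! = [12!/(6!(6)!)]×6! = 12!/(6)! = P(12,6) = 665,280.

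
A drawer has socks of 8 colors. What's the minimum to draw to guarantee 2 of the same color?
Worst case: 1 of each = 8. One more: 9.
Final answer: 9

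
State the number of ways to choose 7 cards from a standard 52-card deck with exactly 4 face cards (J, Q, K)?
4,890,600

12 face cards and 40 non-face cards: C(12,4) × C(40,3) = 495 × 9,880 = 4,890,600.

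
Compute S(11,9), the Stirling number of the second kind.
1,155

Using the Stirling recurrence: S(n,k) = k·S(n-1,k) + S(n-1,k-1)
S(11,9) = 9·S(10,9) + S(10,8)
         = 9·45 + 750
         = 405 + 750
         = 1,155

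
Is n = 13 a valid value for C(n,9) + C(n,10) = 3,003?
C(13,9) + C(13,10) = 715 + 286 = 1,001, which does not equal 3,003.

Answer: No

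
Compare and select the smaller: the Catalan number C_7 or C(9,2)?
C(9,2)

C_7 = C(14,7)/(7+1) = 3,432/8 = 429; C(9,2) = 36.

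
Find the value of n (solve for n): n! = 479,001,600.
12

Solution: n! is strictly increasing. 10! = 3,628,800, 11! = 39,916,800, 12! = 479,001,600 ✓. So n = 12.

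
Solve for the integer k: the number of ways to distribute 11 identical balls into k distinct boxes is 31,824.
8

Stars and bars: the count is C(11+k−1, k−1), increasing in k. k=6: C(16,5) = 4,368, k=7: C(17,6) = 12,376, k=8: C(18,7) = 31,824 ✓. So k = 8.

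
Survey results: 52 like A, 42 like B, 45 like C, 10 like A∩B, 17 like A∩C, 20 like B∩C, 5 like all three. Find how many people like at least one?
97

Working:
|A∪B∪C| = 52+42+45-10-17-20+5 = 97.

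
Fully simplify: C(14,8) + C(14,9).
5,005

By Pascal's identity: C(15,9) = 5,005.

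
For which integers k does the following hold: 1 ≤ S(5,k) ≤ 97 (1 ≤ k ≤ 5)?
1, 2, 3, 4, 5

Reasoning: S(5,1)=1; S(5,2)=15; S(5,3)=25; S(5,4)=10; S(5,5)=1. So valid k = 1, 2, 3, 4, 5.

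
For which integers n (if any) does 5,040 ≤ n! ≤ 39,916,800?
7, 8, 9, 10, 11
n! is strictly increasing; 7! = 5,040 and 11! = 39,916,800, so valid n = 7, 8, 9, 10, 11.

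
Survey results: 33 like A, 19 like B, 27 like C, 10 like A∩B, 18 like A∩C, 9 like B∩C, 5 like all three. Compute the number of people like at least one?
47
|A∪B∪C| = 33+19+27-10-18-9+5 = 47.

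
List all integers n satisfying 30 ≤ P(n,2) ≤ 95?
6, 7, 8, 9, 10

Reasoning: P(5,2)=20; P(6,2)=30; P(7,2)=42; P(8,2)=56; P(9,2)=72; P(10,2)=90; P(11,2)=110. So valid n = 6, 7, 8, 9, 10.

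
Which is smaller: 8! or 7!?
7!

Explanation: 8!=40,320, 7!=5,040. 8! > 7!.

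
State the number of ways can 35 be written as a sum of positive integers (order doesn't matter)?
14,883

Reasoning: Pentagonal recurrence p(n) = p(n−1) + p(n−2) − p(n−5) − p(n−7) + …: p(35) = p(34) + p(33) − p(30) − p(28) + p(23) + p(20) − p(13) − p(9) + p(0) = 12,310 + 10,143 − 5,604 − 3,718 + 1,255 + 627 − 101 − 30 + 1 = 14,883.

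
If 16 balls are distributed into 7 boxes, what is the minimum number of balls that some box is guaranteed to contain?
Pigeonhole: ⌈16/7⌉ = 3.

Answer: 3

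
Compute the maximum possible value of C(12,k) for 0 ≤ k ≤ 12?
924

Maximum at k = 6: C(12,6) = 924.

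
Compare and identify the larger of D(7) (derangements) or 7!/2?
7!/2

Solution: D(7) = (7-1)·[D(6) + D(5)] = 6·[265 + 44] = 1,854; 7!/2 = 5,040/2 = 2,520.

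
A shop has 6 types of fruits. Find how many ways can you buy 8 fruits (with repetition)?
1,287

Working:
Stars and bars: C(8+6-1, 8) = C(13, 8) = 1,287.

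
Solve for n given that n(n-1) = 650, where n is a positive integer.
26

Solution: n² − n − 650 = 0, so n = (1 ± √(1 + 4·650))/2 = (1 ± √2,601)/2 = (1 ± 51)/2, i.e. n = 26 or n = -25. Taking the positive root, n = 26 (check: 26×25 = 650).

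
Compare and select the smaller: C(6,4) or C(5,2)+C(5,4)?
Equal

Reasoning: C(6,4)=15; C(5,2)+C(5,4)=10+5=15.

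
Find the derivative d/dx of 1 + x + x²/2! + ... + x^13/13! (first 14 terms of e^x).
1 + x + x²/2! + ... + x^12/12!

Explanation: Differentiating term by term gives the first 13 terms of e^x.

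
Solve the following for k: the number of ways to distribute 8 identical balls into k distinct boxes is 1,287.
Stars and bars: the count is C(8+k−1, k−1), increasing in k. k=4: C(11,3) = 165, k=5: C(12,4) = 495, k=6: C(13,5) = 1,287 ✓. So k = 6.
Final answer: 6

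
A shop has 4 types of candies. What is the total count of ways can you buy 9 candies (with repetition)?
Stars and bars: C(9+4-1, 9) = C(12, 9) = 220.

Answer: 220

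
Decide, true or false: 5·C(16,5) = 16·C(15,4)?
Absorption identity k·C(n,k) = n·C(n-1,k-1). LHS = 5·4368 = 21,840; RHS = 16·1365 = 21,840.

Answer: True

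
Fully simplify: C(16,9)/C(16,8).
8/9

Explanation: C(n,k+1)/C(n,k) = (n−k)/(k+1). Here (16−8)/(8+1) = 8/9 = 8/9.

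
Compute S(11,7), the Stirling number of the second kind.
63,987

Explanation: Using the Stirling recurrence: S(n,k) = k·S(n-1,k) + S(n-1,k-1)
S(11,7) = 7·S(10,7) + S(10,6)
         = 7·5880 + 22827
         = 41160 + 22827
         = 63,987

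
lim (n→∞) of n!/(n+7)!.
n!/(n+7)! = 1/[(n+1)(n+2)···(n+7)] → 0 as n → ∞.

Answer: 0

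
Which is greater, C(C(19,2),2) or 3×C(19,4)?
C(C(19,2),2)=14,535, 3×C(19,4)=11,628.
Final answer: C(C(19,2),2)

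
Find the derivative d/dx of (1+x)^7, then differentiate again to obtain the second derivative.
42(1+x)^5

Explanation: First derivative: 7(1+x)^{6}. Second derivative: 7·6·(1+x)^{5} = 42(1+x)^{5}.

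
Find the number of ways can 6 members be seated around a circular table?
Circular arrangements: (6-1)! = 120.
Final answer: 120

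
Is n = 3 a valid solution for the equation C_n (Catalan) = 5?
Yes

Reasoning: C_3 = C(6,3)/(3+1) = 20/4 = 5, which equals 5.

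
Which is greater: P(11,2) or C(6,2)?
P(11,2)

P(11,2)=110, C(6,2)=15.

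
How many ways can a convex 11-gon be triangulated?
4,862

Solution: Using the Catalan number formula: C_n = C(2n, n) / (n+1)
C_9 = C(18, 9) / (9+1)
     = 48620 / 10
     = 4,862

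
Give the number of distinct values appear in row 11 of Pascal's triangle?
Row 11 has entries C(11,0)..C(11,11); by symmetry C(11,k)=C(11,11-k), giving 6 distinct values.

Answer: 6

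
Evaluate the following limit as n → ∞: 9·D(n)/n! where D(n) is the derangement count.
9/e

D(n)/n! → 1/e, so 9·D(n)/n! → 9/e.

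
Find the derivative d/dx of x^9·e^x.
(9x^8 + x^9)e^x

Product rule: d/dx[x^9]·e^x + x^9·d/dx[e^x] = 9x^{8}e^x + x^9e^x.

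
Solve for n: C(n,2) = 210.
21
C(n,2) = n(n−1)/2! is increasing in n, and n(n−1) = 2!·210 = 420 ≈ (n−0.5)^2 gives n ≈ 21.0. Check: C(19,2) = 171, C(20,2) = 190, C(21,2) = 210 ✓. So n = 21.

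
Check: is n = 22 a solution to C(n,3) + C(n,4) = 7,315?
No

Explanation: C(22,3) + C(22,4) = 1,540 + 7,315 = 8,855, which does not equal 7,315.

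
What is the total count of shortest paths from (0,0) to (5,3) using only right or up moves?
56

Choose 5 rights from 8 moves: C(8,5) = 56.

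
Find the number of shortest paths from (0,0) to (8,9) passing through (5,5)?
8,820
To (5,5): C(10,5)=252. From there: C(7,3)=35. Total: 8,820.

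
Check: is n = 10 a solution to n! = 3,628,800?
10! = 10·9! = 10·362,880 = 3,628,800, which equals 3,628,800.

Answer: Yes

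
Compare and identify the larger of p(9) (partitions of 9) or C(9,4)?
C(9,4)
Pentagonal recurrence p(n) = p(n−1) + p(n−2) − p(n−5) − p(n−7) + …: p(9) = p(8) + p(7) − p(4) − p(2) = 22 + 15 − 5 − 2 = 30; C(9,4) = 126.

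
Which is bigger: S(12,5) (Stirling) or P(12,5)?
S(12,5)
S(12,5) = 5·S(11,5) + S(11,4) = 5·246,730 + 145,750 = 1,379,400; P(12,5) = 95,040.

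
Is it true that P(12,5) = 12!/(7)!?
True
Permutation formula P(n,k) = n!/(n-k)!: 12!/7! = 479,001,600/5,040 = 95,040 = P(12,5). The statement holds.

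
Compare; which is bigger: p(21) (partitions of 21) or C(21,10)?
C(21,10)

Explanation: Pentagonal recurrence p(n) = p(n−1) + p(n−2) − p(n−5) − p(n−7) + …: p(21) = p(20) + p(19) − p(16) − p(14) + p(9) + p(6) = 627 + 490 − 231 − 135 + 30 + 11 = 792; C(21,10) = 352,716.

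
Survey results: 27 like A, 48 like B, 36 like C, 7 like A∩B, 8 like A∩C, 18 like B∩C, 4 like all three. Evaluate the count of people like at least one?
|A∪B∪C| = 27+48+36-7-8-18+4 = 82.

Answer: 82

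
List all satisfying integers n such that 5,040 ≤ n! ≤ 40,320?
7, 8

Solution: n! is strictly increasing; 7! = 5,040 and 8! = 40,320, so valid n = 7, 8.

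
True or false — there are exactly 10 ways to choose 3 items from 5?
C(5,3) = 10.
Final answer: True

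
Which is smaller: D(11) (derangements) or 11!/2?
D(11)

Working:
D(11) = (11-1)·[D(10) + D(9)] = 10·[1,334,961 + 133,496] = 14,684,570; 11!/2 = 39,916,800/2 = 19,958,400.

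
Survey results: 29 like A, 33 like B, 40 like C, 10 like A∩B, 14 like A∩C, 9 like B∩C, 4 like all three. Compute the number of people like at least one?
|A∪B∪C| = 29+33+40-10-14-9+4 = 73.
Final answer: 73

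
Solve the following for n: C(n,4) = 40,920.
33

Explanation: C(n,4) = n(n−1)(n−2)(n−3)/4! is increasing in n, and n(n−1)(n−2)(n−3) = 4!·40,920 = 982,080 ≈ (n−1.5)^4 gives n ≈ 33.0. Check: C(31,4) = 31,465, C(32,4) = 35,960, C(33,4) = 40,920 ✓. So n = 33.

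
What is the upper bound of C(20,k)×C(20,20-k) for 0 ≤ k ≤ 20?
34,134,779,536
C(20,k)·C(20,20-k) = C(20,k)², maximised at the centre k = 10: C(20,10)² = 34,134,779,536.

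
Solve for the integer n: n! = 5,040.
7

Working:
n! is strictly increasing. 5! = 120, 6! = 720, 7! = 5,040 ✓. So n = 7.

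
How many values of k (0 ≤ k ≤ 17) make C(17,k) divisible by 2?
14

Checking C(17,k) mod 2 for k = 0..17: divisible at k = 2, 3, 4, 5, 6, 7, 8, 9, 10, 11, 12, 13, 14, 15. That's 14 values.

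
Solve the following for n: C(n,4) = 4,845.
20

Solution: C(n,4) = n(n−1)(n−2)(n−3)/4! is increasing in n, and n(n−1)(n−2)(n−3) = 4!·4,845 = 116,280 ≈ (n−1.5)^4 gives n ≈ 20.0. Check: C(18,4) = 3,060, C(19,4) = 3,876, C(20,4) = 4,845 ✓. So n = 20.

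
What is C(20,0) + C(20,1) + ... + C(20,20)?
1,048,576

Explanation: Sum of binomial coefficients = 2^20 = 1,048,576.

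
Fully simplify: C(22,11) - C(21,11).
C(22,11) - C(21,11) = C(21,10) = 352,716.

Answer: 352,716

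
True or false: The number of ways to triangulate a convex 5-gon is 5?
True

Working:
Triangulations of a convex 5-gon are counted by the Catalan number C_3: C_3 = C(6,3)/(3+1) = 20/4 = 5.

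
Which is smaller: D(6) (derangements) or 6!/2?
D(6)

Reasoning: D(6) = (6-1)·[D(5) + D(4)] = 5·[44 + 9] = 265; 6!/2 = 720/2 = 360.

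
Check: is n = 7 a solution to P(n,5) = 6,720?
No
P(7,5) = 7·6·5·4·3 = 2,520, which does not equal 6,720.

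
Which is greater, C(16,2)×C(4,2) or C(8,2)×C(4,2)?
C(16,2)×C(4,2)

Explanation: C(16,2)×C(4,2)=720, C(8,2)×C(4,2)=168.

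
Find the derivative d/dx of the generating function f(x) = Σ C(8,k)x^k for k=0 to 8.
Σ k·C(8,k)x^(k-1) for k=1 to 8

Explanation: Term-by-term differentiation gives Σ k·C(8,k)x^{k-1} for k=1 to 8.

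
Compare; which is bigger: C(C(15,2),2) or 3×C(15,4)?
C(C(15,2),2)

Reasoning: C(C(15,2),2)=5,460, 3×C(15,4)=4,095.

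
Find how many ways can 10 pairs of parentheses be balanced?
16,796

Explanation: Using the Catalan number formula: C_n = C(2n, n) / (n+1)
C_10 = C(20, 10) / (10+1)
     = 184756 / 11
     = 16,796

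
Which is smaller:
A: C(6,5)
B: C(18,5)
A
A=C(6,5)=6, B=C(18,5)=8,568.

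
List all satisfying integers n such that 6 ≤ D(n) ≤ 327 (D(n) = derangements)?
4, 5, 6

Explanation: Using D(n) = (n−1)[D(n−1) + D(n−2)] with D(1)=0, D(2)=1: D(3)=2; D(4)=9; D(5)=44; D(6)=265; D(7)=1,854. So valid n = 4, 5, 6.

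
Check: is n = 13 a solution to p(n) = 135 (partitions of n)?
No

Working:
Pentagonal recurrence p(n) = p(n−1) + p(n−2) − p(n−5) − p(n−7) + …: p(13) = p(12) + p(11) − p(8) − p(6) + p(1) = 77 + 56 − 22 − 11 + 1 = 101, which does not equal 135.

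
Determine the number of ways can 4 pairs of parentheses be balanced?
14

Reasoning: Using the Catalan number formula: C_n = C(2n, n) / (n+1)
C_4 = C(8, 4) / (4+1)
     = 70 / 5
     = 14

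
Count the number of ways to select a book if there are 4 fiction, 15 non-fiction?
19
By the addition principle: 4 + 15 = 19.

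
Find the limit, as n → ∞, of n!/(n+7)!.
0

Reasoning: n!/(n+7)! = 1/[(n+1)(n+2)···(n+7)] → 0 as n → ∞.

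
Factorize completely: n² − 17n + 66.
(n − 6)(n − 11)

Reasoning: Seek roots whose sum is 17 and product is 66: (6, 11). So n² − 17n + 66 = (n − 6)(n − 11).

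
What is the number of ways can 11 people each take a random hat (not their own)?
14,684,570

Explanation: Using D(n) = (n-1)[D(n-1) + D(n-2)]:
D(11) = (11-1) × [D(10) + D(9)]
      = 10 × [1334961 + 133496]
      = 10 × 1468457
      = 14,684,570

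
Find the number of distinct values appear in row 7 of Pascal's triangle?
Row 7 has entries C(7,0)..C(7,7); by symmetry C(7,k)=C(7,7-k), giving 4 distinct values.

Answer: 4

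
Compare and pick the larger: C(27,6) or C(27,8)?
C(27,8)

C(27,6)=296,010, C(27,8)=2,220,075.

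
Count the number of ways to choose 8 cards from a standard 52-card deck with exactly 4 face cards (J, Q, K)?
45,238,050

Solution: 12 face cards and 40 non-face cards: C(12,4) × C(40,4) = 495 × 91,390 = 45,238,050.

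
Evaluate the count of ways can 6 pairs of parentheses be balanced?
132

Explanation: Using the Catalan number formula: C_n = C(2n, n) / (n+1)
C_6 = C(12, 6) / (6+1)
     = 924 / 7
     = 132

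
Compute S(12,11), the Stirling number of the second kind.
Using the Stirling recurrence: S(n,k) = k·S(n-1,k) + S(n-1,k-1)
S(12,11) = 11·S(11,11) + S(11,10)
         = 11·1 + 55
         = 11 + 55
         = 66
Final answer: 66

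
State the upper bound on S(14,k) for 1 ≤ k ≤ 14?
63,436,373

Explanation: Row S(14,k) for k = 1..14 (via S(n,k) = k·S(n−1,k) + S(n−1,k−1)): 1, 8,191, 788,970, 10,391,745, 40,075,035, 63,436,373, 49,329,280, 20,912,320, 5,135,130, 752,752, 66,066, 3,367, 91, 1. The row is unimodal; maximum at k = 6: 63,436,373.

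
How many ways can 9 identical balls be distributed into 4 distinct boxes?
C(9+4-1, 4-1) = C(12, 3) = 220.

Answer: 220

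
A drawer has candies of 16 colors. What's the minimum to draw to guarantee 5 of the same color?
65

Solution: Worst case: 4 of each = 64. One more: 65.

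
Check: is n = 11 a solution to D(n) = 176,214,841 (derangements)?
No

Solution: D(11) = (11-1)·[D(10) + D(9)] = 10·[1,334,961 + 133,496] = 14,684,570, which does not equal 176,214,841.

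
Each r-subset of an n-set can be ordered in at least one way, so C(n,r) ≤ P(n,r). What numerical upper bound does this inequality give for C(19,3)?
5,814

Reasoning: P(19,3) = 19·18·17 = 5,814, so C(19,3) ≤ 5,814. (The bound is loose by a factor of 3! = 6: C(19,3) = 5,814/6 = 969.)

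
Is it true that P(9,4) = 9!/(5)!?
Permutation formula P(n,k) = n!/(n-k)!: 9!/5! = 362,880/120 = 3,024 = P(9,4). The statement holds.
Final answer: True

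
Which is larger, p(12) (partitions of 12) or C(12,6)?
C(12,6)

Solution: Pentagonal recurrence p(n) = p(n−1) + p(n−2) − p(n−5) − p(n−7) + …: p(12) = p(11) + p(10) − p(7) − p(5) + p(0) = 56 + 42 − 15 − 7 + 1 = 77; C(12,6) = 924.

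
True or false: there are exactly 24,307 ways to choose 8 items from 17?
False

Solution: C(17,8) = 24,310 ≠ 24307.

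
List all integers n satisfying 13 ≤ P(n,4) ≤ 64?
P(3,4)=0; P(4,4)=24; P(5,4)=120. So valid n = 4.
Final answer: 4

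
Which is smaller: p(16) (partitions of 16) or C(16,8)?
p(16)

Reasoning: Pentagonal recurrence p(n) = p(n−1) + p(n−2) − p(n−5) − p(n−7) + …: p(16) = p(15) + p(14) − p(11) − p(9) + p(4) + p(1) = 176 + 135 − 56 − 30 + 5 + 1 = 231; C(16,8) = 12,870.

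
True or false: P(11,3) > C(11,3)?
True
P(11,3) = 990 and C(11,3) = 165; P(n,r) = r! × C(n,r) so P > C whenever r ≥ 2.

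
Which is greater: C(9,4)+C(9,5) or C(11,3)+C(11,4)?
C(11,3)+C(11,4)

Explanation: First=252, Second=495.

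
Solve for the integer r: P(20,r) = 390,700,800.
7
P(20,r) = 20·19·…·(20−r+1), a product of r factors. Multiplying down from 20: 20 = 20; 20·19 = 380; 20·19·18 = 6,840; 20·19·18·17 = 116,280; 20·19·18·17·16 = 1,860,480; 20·19·18·17·16·15 = 27,907,200; 20·19·18·17·16·15·14 = 390,700,800 ✓ (7 factors). So r = 7.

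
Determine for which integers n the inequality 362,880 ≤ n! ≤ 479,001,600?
n! is strictly increasing; 9! = 362,880 and 12! = 479,001,600, so valid n = 9, 10, 11, 12.
Final answer: 9, 10, 11, 12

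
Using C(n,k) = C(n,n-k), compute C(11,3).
165

Explanation: C(11,3) = C(11,8) = 165.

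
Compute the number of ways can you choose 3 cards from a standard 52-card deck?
22,100

C(52,3) = 22,100.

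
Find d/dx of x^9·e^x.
(9x^8 + x^9)e^x

Working:
Product rule: d/dx[x^9]·e^x + x^9·d/dx[e^x] = 9x^{8}e^x + x^9e^x.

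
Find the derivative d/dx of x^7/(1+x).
(7x^6(1+x) - x^7)/(1+x)²
Quotient rule: [7x^{6}(1+x) - x^7]/(1+x)².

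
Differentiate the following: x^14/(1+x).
(14x^13(1+x) - x^14)/(1+x)²

Explanation: Quotient rule: [14x^{13}(1+x) - x^14]/(1+x)².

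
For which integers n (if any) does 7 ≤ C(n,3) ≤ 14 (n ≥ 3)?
5

C(4,3)=4; C(5,3)=10; C(6,3)=20. So valid n = 5.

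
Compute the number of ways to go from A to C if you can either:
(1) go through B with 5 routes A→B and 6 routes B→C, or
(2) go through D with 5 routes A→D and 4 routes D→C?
50

Reasoning: Route via B: 5×6=30. Route via D: 5×4=20. Total: 50.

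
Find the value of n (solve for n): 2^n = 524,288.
19

Explanation: 524,288 = 1,024 × 512 = 2^10 × 2^9 = 2^19, so n = 19.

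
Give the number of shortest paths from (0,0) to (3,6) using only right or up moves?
84

Reasoning: Choose 3 rights from 9 moves: C(9,3) = 84.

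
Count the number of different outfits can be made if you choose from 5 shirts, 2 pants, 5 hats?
50

Solution: By the multiplication principle: 5 × 2 × 5 = 50.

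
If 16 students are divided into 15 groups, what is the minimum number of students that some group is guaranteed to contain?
2

Working:
Pigeonhole: ⌈16/15⌉ = 2.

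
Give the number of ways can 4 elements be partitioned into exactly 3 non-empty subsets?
This equals S(4,3), the Stirling number of the 2nd kind.
Using the Stirling recurrence: S(n,k) = k·S(n-1,k) + S(n-1,k-1)
S(4,3) = 3·S(3,3) + S(3,2)
         = 3·1 + 3
         = 3 + 3
         = 6

Answer: 6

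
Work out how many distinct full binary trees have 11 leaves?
16,796

Explanation: Using the Catalan number formula: C_n = C(2n, n) / (n+1)
C_10 = C(20, 10) / (10+1)
     = 184756 / 11
     = 16,796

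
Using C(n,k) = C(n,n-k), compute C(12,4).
495
C(12,4) = C(12,8) = 495.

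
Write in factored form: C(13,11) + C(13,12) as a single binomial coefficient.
C(14,12)

Explanation: By Pascal's identity: C(13,11) + C(13,12) = C(14,12) = 91.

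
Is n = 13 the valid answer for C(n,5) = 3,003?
C(13,5) = 13·12·11·10·9/5! = 154,440/120 = 1,287, which does not equal 3,003.
Final answer: No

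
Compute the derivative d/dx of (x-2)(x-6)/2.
(2x - 8)/2

Solution: d/dx[(x-2)(x-6)] = (x-6) + (x-2) = 2x - 8. Dividing by 2 gives (2x - 8)/2.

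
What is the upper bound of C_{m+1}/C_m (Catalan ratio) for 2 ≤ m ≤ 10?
7/2

Explanation: C_{m+1}/C_m = 2(2m+1)/(m+2), which increases with m. Maximum at m = 10: 2·21/12 = 7/2.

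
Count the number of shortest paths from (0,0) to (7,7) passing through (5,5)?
1,512

To (5,5): C(10,5)=252. From there: C(4,2)=6. Total: 1,512.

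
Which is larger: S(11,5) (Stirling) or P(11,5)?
S(11,5)

S(11,5) = 5·S(10,5) + S(10,4) = 5·42,525 + 34,105 = 246,730; P(11,5) = 55,440.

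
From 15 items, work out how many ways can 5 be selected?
3,003

C(15,5) = 15! / (5! × (15-5)!)
         = 15! / (5! × 10!)
         = 3,003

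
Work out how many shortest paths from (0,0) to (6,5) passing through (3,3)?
200

Explanation: To (3,3): C(6,3)=20. From there: C(5,3)=10. Total: 200.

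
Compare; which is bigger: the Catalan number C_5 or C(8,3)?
C(8,3)

Solution: C_5 = C(10,5)/(5+1) = 252/6 = 42; C(8,3) = 56.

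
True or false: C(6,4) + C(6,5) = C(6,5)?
False

Explanation: Pascal's identity gives C(7,5) = 21, whereas C(6,5) = 6.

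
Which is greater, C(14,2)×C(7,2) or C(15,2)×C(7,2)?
C(15,2)×C(7,2)

C(14,2)×C(7,2)=1,911, C(15,2)×C(7,2)=2,205.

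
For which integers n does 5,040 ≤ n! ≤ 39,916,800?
7, 8, 9, 10, 11

Working:
n! is strictly increasing; 7! = 5,040 and 11! = 39,916,800, so valid n = 7, 8, 9, 10, 11.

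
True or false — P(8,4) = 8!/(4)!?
True

Solution: Permutation formula P(n,k) = n!/(n-k)!: 8!/4! = 40,320/24 = 1,680 = P(8,4). The statement holds.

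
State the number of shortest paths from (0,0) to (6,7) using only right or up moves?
1,716

Reasoning: Choose 6 rights from 13 moves: C(13,6) = 1,716.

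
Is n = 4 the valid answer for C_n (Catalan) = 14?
C_4 = C(8,4)/(4+1) = 70/5 = 14, which equals 14.

Answer: Yes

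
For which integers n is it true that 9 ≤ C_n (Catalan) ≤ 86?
4, 5

Explanation: C_3=5; C_4=14; C_5=42; C_6=132. So valid n = 4, 5.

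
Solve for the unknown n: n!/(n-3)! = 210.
7

n!/(n-3)! = n×(n-1)×(n-2), a product of 3 consecutive integers ≈ (n−1)^3. 210^(1/3) + 1 ≈ 6.9; check n = 7: 7×6×5 = 210 ✓. So n = 7.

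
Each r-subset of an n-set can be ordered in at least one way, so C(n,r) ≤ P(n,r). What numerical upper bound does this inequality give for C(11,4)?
P(11,4) = 11·10·9·8 = 7,920, so C(11,4) ≤ 7,920. (The bound is loose by a factor of 4! = 24: C(11,4) = 7,920/24 = 330.)

Answer: 7,920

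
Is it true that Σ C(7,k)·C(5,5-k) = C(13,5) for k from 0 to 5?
False
Vandermonde's identity gives C(12,5) = 792; RHS C(13,5) = 1,287.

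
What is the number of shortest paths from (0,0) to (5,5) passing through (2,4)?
60
To (2,4): C(6,2)=15. From there: C(4,3)=4. Total: 60.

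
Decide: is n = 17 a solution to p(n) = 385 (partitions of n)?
Pentagonal recurrence p(n) = p(n−1) + p(n−2) − p(n−5) − p(n−7) + …: p(17) = p(16) + p(15) − p(12) − p(10) + p(5) + p(2) = 231 + 176 − 77 − 42 + 7 + 2 = 297, which does not equal 385.
Final answer: No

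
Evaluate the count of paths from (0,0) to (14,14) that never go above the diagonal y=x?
2,674,440

Explanation: Counted by the Catalan number C_14: C_14 = C(28,14)/(14+1) = 40,116,600/15 = 2,674,440.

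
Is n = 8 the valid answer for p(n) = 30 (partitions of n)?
No

Working:
Pentagonal recurrence p(n) = p(n−1) + p(n−2) − p(n−5) − p(n−7) + …: p(8) = p(7) + p(6) − p(3) − p(1) = 15 + 11 − 3 − 1 = 22, which does not equal 30.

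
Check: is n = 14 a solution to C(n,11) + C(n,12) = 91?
No

Reasoning: C(14,11) + C(14,12) = 364 + 91 = 455, which does not equal 91.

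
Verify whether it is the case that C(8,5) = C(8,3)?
True

Explanation: Symmetry C(n,k) = C(n,n-k): C(8,5) = 56 and C(8,3) = 56. Both sides agree, so the statement holds.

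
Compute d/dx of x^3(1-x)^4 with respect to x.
3x^2(1-x)^4 - 4x^3(1-x)^3

Reasoning: Product rule: 3x^{2}(1-x)^{4} + x^3·(-4)(1-x)^{3}.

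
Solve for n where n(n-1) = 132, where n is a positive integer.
12
n² − n − 132 = 0, so n = (1 ± √(1 + 4·132))/2 = (1 ± √529)/2 = (1 ± 23)/2, i.e. n = 12 or n = -11. Taking the positive root, n = 12 (check: 12×11 = 132).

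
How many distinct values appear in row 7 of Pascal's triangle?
4

Reasoning: Row 7 has entries C(7,0)..C(7,7); by symmetry C(7,k)=C(7,7-k), giving 4 distinct values.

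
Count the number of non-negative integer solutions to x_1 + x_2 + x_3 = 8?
45
C(8+3-1, 3-1) = 45.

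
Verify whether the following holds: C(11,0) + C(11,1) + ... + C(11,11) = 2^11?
True

Explanation: Binomial theorem with x = y = 1: Σ C(11,i) = (1+1)^11 = 2^11 = 2,048. The statement holds.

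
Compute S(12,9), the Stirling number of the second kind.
Using the Stirling recurrence: S(n,k) = k·S(n-1,k) + S(n-1,k-1)
S(12,9) = 9·S(11,9) + S(11,8)
         = 9·1155 + 11880
         = 10395 + 11880
         = 22,275

Answer: 22,275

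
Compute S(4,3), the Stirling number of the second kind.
6
Using the Stirling recurrence: S(n,k) = k·S(n-1,k) + S(n-1,k-1)
S(4,3) = 3·S(3,3) + S(3,2)
         = 3·1 + 3
         = 3 + 3
         = 6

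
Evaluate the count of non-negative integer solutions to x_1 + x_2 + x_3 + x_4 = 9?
C(9+4-1, 4-1) = 220.
Final answer: 220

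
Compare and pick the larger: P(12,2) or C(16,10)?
C(16,10)

P(12,2)=132, C(16,10)=8,008.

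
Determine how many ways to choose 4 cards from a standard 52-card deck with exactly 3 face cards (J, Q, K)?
8,800

12 face cards and 40 non-face cards: C(12,3) × C(40,1) = 220 × 40 = 8,800.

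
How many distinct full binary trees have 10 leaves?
Using the Catalan number formula: C_n = C(2n, n) / (n+1)
C_9 = C(18, 9) / (9+1)
     = 48620 / 10
     = 4,862

Answer: 4,862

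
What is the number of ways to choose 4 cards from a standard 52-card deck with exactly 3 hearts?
11,154

Explanation: 13 hearts and 39 non-hearts: C(13,3) × C(39,1) = 286 × 39 = 11,154.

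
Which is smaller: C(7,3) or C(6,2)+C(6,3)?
By Pascal's identity: C(7,3) = C(6,2)+C(6,3) = 35. Equal.
Final answer: Equal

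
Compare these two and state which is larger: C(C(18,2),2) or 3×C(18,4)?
C(C(18,2),2)

C(C(18,2),2)=11,628, 3×C(18,4)=9,180.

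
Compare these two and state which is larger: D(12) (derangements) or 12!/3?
D(12) = (12-1)·[D(11) + D(10)] = 11·[14,684,570 + 1,334,961] = 176,214,841; 12!/3 = 479,001,600/3 = 159,667,200.
Final answer: D(12)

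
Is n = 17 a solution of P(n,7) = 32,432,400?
No

P(17,7) = 17·16·15·14·13·12·11 = 98,017,920, which does not equal 32,432,400.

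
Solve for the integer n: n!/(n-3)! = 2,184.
14

n!/(n-3)! = n×(n-1)×(n-2), a product of 3 consecutive integers ≈ (n−1)^3. 2,184^(1/3) + 1 ≈ 14.0; check n = 14: 14×13×12 = 2,184 ✓. So n = 14.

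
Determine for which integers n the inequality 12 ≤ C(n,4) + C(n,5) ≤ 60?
6, 7
C(5,4)+C(5,5)=6; C(6,4)+C(6,5)=21; C(7,4)+C(7,5)=56; C(8,4)+C(8,5)=126. So valid n = 6, 7.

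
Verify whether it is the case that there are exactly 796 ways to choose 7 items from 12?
C(12,7) = 792 ≠ 796.

Answer: False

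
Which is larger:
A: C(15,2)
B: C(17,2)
B

Explanation: A=C(15,2)=105, B=C(17,2)=136.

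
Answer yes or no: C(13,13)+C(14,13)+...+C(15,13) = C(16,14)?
Yes

Explanation: Hockey stick identity gives Σ = C(16,14) = 120; RHS C(16,14) = 120.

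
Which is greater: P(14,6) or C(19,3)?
P(14,6)
P(14,6)=2,162,160, C(19,3)=969.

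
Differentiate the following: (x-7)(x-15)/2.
d/dx[(x-7)(x-15)] = (x-15) + (x-7) = 2x - 22. Dividing by 2 gives (2x - 22)/2.
Final answer: (2x - 22)/2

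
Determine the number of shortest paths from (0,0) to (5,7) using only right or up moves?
Choose 5 rights from 12 moves: C(12,5) = 792.
Final answer: 792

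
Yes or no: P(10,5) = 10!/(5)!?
Permutation formula P(n,k) = n!/(n-k)!: 10!/5! = 3,628,800/120 = 30,240 = P(10,5). The statement holds.

Answer: Yes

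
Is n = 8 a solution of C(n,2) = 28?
Yes

Solution: C(8,2) = 8·7/2! = 56/2 = 28, which equals 28.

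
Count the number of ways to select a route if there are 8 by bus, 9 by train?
By the addition principle: 8 + 9 = 17.
Final answer: 17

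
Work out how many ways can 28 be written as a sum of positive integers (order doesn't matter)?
3,718

Working:
Pentagonal recurrence p(n) = p(n−1) + p(n−2) − p(n−5) − p(n−7) + …: p(28) = p(27) + p(26) − p(23) − p(21) + p(16) + p(13) − p(6) − p(2) = 3,010 + 2,436 − 1,255 − 792 + 231 + 101 − 11 − 2 = 3,718.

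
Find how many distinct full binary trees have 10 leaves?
4,862

Explanation: Using the Catalan number formula: C_n = C(2n, n) / (n+1)
C_9 = C(18, 9) / (9+1)
     = 48620 / 10
     = 4,862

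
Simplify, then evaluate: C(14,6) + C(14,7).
By Pascal's identity: C(15,7) = 6,435.
Final answer: 6,435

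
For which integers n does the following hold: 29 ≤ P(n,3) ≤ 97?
P(4,3)=24; P(5,3)=60; P(6,3)=120. So valid n = 5.
Final answer: 5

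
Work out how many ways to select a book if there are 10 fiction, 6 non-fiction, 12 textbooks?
28

By the addition principle: 10 + 6 + 12 = 28.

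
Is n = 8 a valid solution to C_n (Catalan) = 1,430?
C_8 = C(16,8)/(8+1) = 12,870/9 = 1,430, which equals 1,430.
Final answer: Yes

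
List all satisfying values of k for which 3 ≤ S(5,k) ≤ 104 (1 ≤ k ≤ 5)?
S(5,1)=1; S(5,2)=15; S(5,3)=25; S(5,4)=10; S(5,5)=1. So valid k = 2, 3, 4.

Answer: 2, 3, 4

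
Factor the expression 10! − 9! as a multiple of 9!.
10! − 9! = 10·9! − 9! = (10 − 1)·9! = 9 × 9! = 3,265,920.
Final answer: 9 × 9! = 3,265,920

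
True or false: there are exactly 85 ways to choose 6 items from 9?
False

Working:
C(9,6) = 84 ≠ 85.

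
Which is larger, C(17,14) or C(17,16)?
C(17,14)
C(17,14)=680, C(17,16)=17.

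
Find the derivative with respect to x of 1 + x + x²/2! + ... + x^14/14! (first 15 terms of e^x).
1 + x + x²/2! + ... + x^13/13!

Reasoning: Differentiating term by term gives the first 14 terms of e^x.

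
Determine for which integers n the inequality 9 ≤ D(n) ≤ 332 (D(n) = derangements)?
Using D(n) = (n−1)[D(n−1) + D(n−2)] with D(1)=0, D(2)=1: D(3)=2; D(4)=9; D(5)=44; D(6)=265; D(7)=1,854. So valid n = 4, 5, 6.
Final answer: 4, 5, 6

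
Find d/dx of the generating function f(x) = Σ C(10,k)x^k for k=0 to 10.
Σ k·C(10,k)x^(k-1) for k=1 to 10

Solution: Term-by-term differentiation gives Σ k·C(10,k)x^{k-1} for k=1 to 10.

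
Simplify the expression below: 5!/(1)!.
120

This equals 5×4×...×2 = 120.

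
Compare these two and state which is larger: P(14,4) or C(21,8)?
P(14,4)=24,024, C(21,8)=203,490.

Answer: C(21,8)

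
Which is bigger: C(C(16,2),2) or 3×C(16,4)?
C(C(16,2),2)

Working:
C(C(16,2),2)=7,140, 3×C(16,4)=5,460.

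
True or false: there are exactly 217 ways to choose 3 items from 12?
C(12,3) = 220 ≠ 217.
Final answer: False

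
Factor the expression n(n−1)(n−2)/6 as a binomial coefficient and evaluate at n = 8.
C(n,3); C(8,3) = 56

n(n−1)(n−2)/6 = n!/(3!(n−3)!) = C(n,3). At n = 8: C(8,3) = 56.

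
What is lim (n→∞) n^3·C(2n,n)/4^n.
∞

Reasoning: C(2n,n) ~ 4^n/√(πn), so n^3·C(2n,n)/4^n ~ n^(3 − 1/2)/√π → ∞.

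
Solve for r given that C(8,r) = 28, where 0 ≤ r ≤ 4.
2

Explanation: C(8,r) is increasing for 0 ≤ r ≤ 4. Stepping up (C(8,r+1) = C(8,r)·(8−r)/(r+1)): C(8,1) = 8, C(8,2) = 28 ✓. So r = 2.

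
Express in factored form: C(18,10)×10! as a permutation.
C(18,10)×10! = [18!/(10!(8)!)]×10! = 18!/(8)! = P(18,10) = 158,789,030,400.

Answer: P(18,10)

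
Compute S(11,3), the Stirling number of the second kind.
28,501

Solution: Using the Stirling recurrence: S(n,k) = k·S(n-1,k) + S(n-1,k-1)
S(11,3) = 3·S(10,3) + S(10,2)
         = 3·9330 + 511
         = 27990 + 511
         = 28,501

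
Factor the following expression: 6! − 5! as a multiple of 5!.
5 × 5! = 600

Working:
6! − 5! = 6·5! − 5! = (6 − 1)·5! = 5 × 5! = 600.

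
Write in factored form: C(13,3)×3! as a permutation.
P(13,3)

Explanation: C(13,3)×3! = [13!/(3!(10)!)]×3! = 13!/(10)! = P(13,3) = 1,716.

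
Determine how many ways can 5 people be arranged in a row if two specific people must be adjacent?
48
Treat pair as unit: (5-1)! arrangements × 2 internal orders = 48.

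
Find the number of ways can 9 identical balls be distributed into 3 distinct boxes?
55

C(9+3-1, 3-1) = C(11, 2) = 55.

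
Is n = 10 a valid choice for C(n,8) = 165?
No
C(10,8) = 10·9·8·7·6·5·4·3/8! = 1,814,400/40,320 = 45, which does not equal 165.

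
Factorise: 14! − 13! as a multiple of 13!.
13 × 13! = 80,951,270,400

Working:
14! − 13! = 14·13! − 13! = (14 − 1)·13! = 13 × 13! = 80,951,270,400.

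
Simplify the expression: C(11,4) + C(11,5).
792

Working:
By Pascal's identity: C(12,5) = 792.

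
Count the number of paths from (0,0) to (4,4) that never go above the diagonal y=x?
14

Reasoning: Counted by the Catalan number C_4: C_4 = C(8,4)/(4+1) = 70/5 = 14.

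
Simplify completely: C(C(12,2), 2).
2,145
C(12,2) = 66, then C(66, 2) = 2,145.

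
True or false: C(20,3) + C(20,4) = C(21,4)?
True

Reasoning: Pascal's identity C(n,k) + C(n,k+1) = C(n+1,k+1): 1,140 + 4,845 = 5,985 = C(21,4).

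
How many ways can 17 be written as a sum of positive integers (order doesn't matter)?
Pentagonal recurrence p(n) = p(n−1) + p(n−2) − p(n−5) − p(n−7) + …: p(17) = p(16) + p(15) − p(12) − p(10) + p(5) + p(2) = 231 + 176 − 77 − 42 + 7 + 2 = 297.
Final answer: 297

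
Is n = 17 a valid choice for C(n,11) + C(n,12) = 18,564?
Yes
C(17,11) + C(17,12) = 12,376 + 6,188 = 18,564, which equals 18,564.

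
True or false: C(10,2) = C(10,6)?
False

C(10,2) = 45 but C(10,6) = 210; symmetry gives C(10,2) = C(10,8), not C(10,6).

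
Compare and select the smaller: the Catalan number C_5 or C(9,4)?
C_5

Reasoning: C_5 = C(10,5)/(5+1) = 252/6 = 42; C(9,4) = 126.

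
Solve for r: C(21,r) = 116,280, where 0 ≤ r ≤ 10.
C(21,r) is increasing for 0 ≤ r ≤ 10. Stepping up (C(21,r+1) = C(21,r)·(21−r)/(r+1)): C(21,1) = 21, C(21,2) = 210, C(21,3) = 1,330, C(21,4) = 5,985, C(21,5) = 20,349, C(21,6) = 54,264, C(21,7) = 116,280 ✓. So r = 7.

Answer: 7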